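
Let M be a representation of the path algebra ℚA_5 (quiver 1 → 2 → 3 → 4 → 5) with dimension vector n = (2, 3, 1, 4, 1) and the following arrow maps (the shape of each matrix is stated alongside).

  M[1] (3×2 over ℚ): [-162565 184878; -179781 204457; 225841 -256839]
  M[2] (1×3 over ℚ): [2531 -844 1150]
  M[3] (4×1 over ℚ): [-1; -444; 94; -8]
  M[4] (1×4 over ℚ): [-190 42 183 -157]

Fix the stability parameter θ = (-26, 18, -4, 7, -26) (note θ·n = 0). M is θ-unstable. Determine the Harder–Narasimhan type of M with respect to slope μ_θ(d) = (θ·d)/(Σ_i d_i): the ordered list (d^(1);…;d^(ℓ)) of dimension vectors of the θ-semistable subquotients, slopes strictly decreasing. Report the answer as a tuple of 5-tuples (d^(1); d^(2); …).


Interval decomposition of M: I[1,2], I[1,4], I[2,2], I[4,4]^2, I[4,5].
HN type (ℓ=4): μ^(1)=18; μ^(2)=7; μ^(3)=-19/2; μ^(4)=-26

((0, 2, 0, 0, 0); (0, 1, 1, 3, 0); (0, 0, 0, 1, 1); (2, 0, 0, 0, 0))


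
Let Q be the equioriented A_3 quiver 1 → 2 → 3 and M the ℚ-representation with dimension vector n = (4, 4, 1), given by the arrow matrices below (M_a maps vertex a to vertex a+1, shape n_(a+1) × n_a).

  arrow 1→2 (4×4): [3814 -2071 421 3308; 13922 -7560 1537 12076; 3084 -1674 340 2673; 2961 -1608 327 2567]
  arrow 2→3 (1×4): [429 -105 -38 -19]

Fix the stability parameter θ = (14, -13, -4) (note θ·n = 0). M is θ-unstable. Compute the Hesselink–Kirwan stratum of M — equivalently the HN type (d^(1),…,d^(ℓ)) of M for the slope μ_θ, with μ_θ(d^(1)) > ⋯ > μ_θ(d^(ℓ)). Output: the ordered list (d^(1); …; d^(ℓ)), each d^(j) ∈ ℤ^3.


Interval decomposition of M: I[1,2]^3, I[1,3].
HN type (ℓ=2): μ^(1)=1/2; μ^(2)=-1

((3, 3, 0); (1, 1, 1))


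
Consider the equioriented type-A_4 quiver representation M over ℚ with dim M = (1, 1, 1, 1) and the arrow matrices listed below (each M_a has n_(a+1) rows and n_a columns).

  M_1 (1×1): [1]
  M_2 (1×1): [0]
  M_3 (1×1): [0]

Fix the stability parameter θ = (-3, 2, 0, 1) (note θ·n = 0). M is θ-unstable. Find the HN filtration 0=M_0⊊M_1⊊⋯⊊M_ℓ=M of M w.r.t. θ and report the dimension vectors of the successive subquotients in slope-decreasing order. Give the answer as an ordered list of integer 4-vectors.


Interval decomposition of M: I[1,2], I[3,3], I[4,4].
HN type (ℓ=4): μ^(1)=2; μ^(2)=1; μ^(3)=0; μ^(4)=-3

((0, 1, 0, 0); (0, 0, 0, 1); (0, 0, 1, 0); (1, 0, 0, 0))


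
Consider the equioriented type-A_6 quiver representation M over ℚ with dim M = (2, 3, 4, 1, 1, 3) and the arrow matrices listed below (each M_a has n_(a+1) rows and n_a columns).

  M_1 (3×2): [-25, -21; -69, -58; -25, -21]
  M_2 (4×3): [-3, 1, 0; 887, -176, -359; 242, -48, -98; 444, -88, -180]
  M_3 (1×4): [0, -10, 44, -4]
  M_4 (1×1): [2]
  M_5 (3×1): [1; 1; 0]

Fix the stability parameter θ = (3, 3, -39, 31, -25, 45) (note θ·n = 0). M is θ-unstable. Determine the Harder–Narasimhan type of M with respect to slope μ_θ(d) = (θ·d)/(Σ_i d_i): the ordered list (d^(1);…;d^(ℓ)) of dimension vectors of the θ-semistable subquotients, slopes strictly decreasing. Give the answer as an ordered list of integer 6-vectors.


Via rank(M_{q-1}∘⋯∘M_p): M ≅ I[1,2], I[1,3], I[2,6], I[3,3]^2, I[6,6]^2.
μ_θ-semistable layers: μ^(1)=45; μ^(2)=3; μ^(3)=-11; μ^(4)=-18; μ^(5)=-39

((0, 0, 0, 0, 0, 3); (1, 1, 0, 1, 1, 0); (1, 1, 1, 0, 0, 0); (0, 1, 1, 0, 0, 0); (0, 0, 2, 0, 0, 0))


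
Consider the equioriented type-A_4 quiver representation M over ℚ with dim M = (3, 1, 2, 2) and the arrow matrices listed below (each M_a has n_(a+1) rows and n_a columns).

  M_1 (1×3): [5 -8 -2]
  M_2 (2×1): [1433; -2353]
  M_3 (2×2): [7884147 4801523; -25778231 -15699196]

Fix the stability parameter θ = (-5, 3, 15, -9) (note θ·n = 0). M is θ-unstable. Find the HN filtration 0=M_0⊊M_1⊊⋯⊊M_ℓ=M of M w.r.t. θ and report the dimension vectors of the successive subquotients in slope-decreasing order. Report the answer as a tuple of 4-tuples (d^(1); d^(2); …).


Barcode: M ≅ I[1,1]^2, I[1,4], I[3,4]. HN layers by μ_θ (2 steps, strictly decreasing):
  μ^(1)=3; μ^(2)=-5

((0, 1, 2, 2); (3, 0, 0, 0))


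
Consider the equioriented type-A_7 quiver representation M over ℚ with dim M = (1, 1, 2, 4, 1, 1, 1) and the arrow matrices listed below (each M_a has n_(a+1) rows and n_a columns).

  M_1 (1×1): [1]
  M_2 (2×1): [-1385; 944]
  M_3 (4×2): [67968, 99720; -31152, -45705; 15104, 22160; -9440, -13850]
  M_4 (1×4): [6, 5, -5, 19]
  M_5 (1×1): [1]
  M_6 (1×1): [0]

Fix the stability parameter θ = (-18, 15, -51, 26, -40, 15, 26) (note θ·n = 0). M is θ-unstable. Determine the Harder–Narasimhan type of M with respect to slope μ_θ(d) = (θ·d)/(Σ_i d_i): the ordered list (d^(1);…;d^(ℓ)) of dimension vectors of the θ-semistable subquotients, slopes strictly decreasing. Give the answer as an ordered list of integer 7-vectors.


Via rank(M_{q-1}∘⋯∘M_p): M ≅ I[1,3], I[3,6], I[4,4]^3, I[7,7].
μ_θ-semistable layers: μ^(1)=26; μ^(2)=15; μ^(3)=-7; μ^(4)=-18; μ^(5)=-51

((0, 0, 0, 3, 0, 0, 1); (0, 0, 0, 0, 0, 1, 0); (0, 0, 0, 1, 1, 0, 0); (1, 1, 1, 0, 0, 0, 0); (0, 0, 1, 0, 0, 0, 0))


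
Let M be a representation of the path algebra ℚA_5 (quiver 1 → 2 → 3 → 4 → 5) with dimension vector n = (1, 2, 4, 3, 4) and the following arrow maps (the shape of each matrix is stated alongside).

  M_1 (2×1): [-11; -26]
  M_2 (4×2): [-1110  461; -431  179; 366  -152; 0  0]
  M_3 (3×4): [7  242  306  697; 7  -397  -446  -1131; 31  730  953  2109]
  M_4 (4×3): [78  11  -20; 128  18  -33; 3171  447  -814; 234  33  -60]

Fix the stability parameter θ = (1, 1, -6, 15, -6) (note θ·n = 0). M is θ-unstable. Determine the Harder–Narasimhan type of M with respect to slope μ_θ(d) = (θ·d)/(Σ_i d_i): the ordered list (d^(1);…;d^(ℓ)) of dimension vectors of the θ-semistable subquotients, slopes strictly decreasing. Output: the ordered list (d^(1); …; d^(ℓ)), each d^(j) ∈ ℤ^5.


Interval decomposition of M: I[1,5], I[2,5], I[3,3], I[3,5], I[5,5].
HN type (ℓ=4): μ^(1)=9/2; μ^(2)=-4/3; μ^(3)=-5/2; μ^(4)=-6

((0, 0, 0, 3, 3); (1, 1, 1, 0, 0); (0, 1, 1, 0, 0); (0, 0, 2, 0, 1))


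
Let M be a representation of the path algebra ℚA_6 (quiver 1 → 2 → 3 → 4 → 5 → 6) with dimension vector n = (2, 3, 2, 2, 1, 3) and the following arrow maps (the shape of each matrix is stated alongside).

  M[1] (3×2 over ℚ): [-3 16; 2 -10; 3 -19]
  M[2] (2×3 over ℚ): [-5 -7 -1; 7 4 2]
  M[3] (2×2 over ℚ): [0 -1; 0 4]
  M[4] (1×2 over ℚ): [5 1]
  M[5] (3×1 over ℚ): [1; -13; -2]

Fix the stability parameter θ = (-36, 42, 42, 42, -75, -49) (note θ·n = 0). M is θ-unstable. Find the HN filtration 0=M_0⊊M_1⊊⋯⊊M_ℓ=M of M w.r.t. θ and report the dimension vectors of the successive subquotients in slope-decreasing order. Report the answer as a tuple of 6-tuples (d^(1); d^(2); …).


Interval decomposition of M: I[1,3], I[1,6], I[2,2], I[4,4], I[6,6]^2.
HN type (ℓ=4): μ^(1)=42; μ^(2)=2/5; μ^(3)=-36; μ^(4)=-49

((0, 2, 1, 1, 0, 0); (0, 1, 1, 1, 1, 1); (2, 0, 0, 0, 0, 0); (0, 0, 0, 0, 0, 2))


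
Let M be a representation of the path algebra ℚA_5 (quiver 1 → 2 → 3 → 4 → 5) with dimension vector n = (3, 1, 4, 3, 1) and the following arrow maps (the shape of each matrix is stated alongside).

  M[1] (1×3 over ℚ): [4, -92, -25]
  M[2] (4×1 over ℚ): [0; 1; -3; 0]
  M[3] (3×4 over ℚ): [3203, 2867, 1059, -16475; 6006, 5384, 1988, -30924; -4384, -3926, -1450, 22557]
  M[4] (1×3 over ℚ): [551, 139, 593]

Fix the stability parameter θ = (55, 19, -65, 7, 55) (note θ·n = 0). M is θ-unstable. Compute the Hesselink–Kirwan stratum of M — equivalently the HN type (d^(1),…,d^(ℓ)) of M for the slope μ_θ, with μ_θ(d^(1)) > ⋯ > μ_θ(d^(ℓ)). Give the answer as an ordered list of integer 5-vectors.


Interval decomposition of M: I[1,1]^2, I[1,5], I[3,3], I[3,4]^2.
HN type (ℓ=4): μ^(1)=55; μ^(2)=7; μ^(3)=3; μ^(4)=-65

((2, 0, 0, 0, 1); (0, 0, 0, 3, 0); (1, 1, 1, 0, 0); (0, 0, 3, 0, 0))


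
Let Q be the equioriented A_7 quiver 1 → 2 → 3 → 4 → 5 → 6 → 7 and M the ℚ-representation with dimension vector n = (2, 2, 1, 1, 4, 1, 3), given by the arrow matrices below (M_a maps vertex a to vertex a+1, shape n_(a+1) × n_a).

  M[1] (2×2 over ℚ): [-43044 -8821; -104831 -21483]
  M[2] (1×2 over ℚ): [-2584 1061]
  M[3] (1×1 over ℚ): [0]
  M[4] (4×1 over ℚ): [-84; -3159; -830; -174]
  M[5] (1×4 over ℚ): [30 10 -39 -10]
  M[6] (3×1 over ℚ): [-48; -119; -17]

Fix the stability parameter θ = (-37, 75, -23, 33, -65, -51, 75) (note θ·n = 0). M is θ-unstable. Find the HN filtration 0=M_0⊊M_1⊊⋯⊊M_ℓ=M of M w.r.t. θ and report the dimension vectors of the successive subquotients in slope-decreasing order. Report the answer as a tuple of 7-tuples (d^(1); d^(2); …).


Interval decomposition of M: I[1,2], I[1,3], I[4,5], I[5,5]^2, I[5,7], I[7,7]^2.
HN type (ℓ=6): μ^(1)=75; μ^(2)=26; μ^(3)=-16; μ^(4)=-37; μ^(5)=-51; μ^(6)=-65

((0, 1, 0, 0, 0, 0, 3); (0, 1, 1, 0, 0, 0, 0); (0, 0, 0, 1, 1, 0, 0); (2, 0, 0, 0, 0, 0, 0); (0, 0, 0, 0, 0, 1, 0); (0, 0, 0, 0, 3, 0, 0))


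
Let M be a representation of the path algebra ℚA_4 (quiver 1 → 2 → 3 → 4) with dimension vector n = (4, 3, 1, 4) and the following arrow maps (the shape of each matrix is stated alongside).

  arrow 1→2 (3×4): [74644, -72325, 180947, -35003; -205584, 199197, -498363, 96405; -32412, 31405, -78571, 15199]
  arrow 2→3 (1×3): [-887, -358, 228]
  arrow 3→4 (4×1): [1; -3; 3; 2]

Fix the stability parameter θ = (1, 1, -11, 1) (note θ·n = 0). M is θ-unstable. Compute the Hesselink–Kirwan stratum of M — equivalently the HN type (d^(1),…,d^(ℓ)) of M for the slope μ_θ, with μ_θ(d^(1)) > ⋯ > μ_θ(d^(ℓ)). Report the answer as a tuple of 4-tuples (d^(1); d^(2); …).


Interval decomposition of M: I[1,1]^2, I[1,2], I[1,4], I[2,2], I[4,4]^3.
HN type (ℓ=2): μ^(1)=1; μ^(2)=-3

((3, 2, 0, 4); (1, 1, 1, 0))


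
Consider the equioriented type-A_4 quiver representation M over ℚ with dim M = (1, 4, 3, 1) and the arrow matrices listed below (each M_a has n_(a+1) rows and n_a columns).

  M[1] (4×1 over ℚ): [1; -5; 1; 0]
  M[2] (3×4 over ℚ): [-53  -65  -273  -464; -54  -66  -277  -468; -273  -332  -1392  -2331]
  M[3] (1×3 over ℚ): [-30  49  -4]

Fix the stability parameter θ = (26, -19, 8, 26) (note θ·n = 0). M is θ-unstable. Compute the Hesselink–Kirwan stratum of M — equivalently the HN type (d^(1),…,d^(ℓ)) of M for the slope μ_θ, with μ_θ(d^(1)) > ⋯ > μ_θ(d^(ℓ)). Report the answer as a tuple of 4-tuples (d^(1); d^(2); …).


Via rank(M_{q-1}∘⋯∘M_p): M ≅ I[1,4], I[2,2], I[2,3]^2.
μ_θ-semistable layers: μ^(1)=26; μ^(2)=8; μ^(3)=7/2; μ^(4)=-19

((0, 0, 0, 1); (0, 0, 3, 0); (1, 1, 0, 0); (0, 3, 0, 0))


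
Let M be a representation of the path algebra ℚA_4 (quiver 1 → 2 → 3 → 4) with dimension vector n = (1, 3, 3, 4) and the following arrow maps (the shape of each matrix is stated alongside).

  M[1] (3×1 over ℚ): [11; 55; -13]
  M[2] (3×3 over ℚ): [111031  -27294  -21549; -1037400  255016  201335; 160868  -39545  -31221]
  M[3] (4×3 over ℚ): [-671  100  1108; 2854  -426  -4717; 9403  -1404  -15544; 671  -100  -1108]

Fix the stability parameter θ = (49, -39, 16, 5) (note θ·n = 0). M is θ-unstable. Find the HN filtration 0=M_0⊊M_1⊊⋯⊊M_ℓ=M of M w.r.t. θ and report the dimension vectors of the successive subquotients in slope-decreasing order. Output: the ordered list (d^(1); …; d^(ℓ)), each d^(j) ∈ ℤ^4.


Barcode: M ≅ I[1,3], I[2,4]^2, I[4,4]^2. HN layers by μ_θ (4 steps, strictly decreasing):
  μ^(1)=16; μ^(2)=21/2; μ^(3)=5; μ^(4)=-39

((0, 0, 1, 0); (0, 0, 2, 2); (1, 1, 0, 2); (0, 2, 0, 0))


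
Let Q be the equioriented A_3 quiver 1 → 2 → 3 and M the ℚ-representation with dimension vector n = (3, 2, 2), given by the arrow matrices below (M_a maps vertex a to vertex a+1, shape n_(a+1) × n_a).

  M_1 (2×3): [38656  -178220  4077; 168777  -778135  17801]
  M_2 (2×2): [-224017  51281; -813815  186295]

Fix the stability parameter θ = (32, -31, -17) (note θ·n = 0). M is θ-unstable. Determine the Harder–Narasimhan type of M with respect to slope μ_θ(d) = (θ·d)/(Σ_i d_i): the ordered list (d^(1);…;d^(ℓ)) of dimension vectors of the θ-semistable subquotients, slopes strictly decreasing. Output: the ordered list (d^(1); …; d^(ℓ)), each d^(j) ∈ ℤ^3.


Barcode: M ≅ I[1,1], I[1,2], I[1,3], I[3,3]. HN layers by μ_θ (4 steps, strictly decreasing):
  μ^(1)=32; μ^(2)=1/2; μ^(3)=-16/3; μ^(4)=-17

((1, 0, 0); (1, 1, 0); (1, 1, 1); (0, 0, 1))


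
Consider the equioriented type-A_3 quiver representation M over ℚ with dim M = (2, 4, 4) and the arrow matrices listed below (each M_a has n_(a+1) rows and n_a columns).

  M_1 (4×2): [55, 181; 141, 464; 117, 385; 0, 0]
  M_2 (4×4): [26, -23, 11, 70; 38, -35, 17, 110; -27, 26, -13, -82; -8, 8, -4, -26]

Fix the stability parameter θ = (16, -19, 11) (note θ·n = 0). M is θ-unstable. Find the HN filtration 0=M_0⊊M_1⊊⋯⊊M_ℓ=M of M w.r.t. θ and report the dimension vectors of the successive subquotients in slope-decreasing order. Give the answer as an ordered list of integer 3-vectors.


Via rank(M_{q-1}∘⋯∘M_p): M ≅ I[1,3]^2, I[2,3]^2.
μ_θ-semistable layers: μ^(1)=11; μ^(2)=-3/2; μ^(3)=-19

((0, 0, 4); (2, 2, 0); (0, 2, 0))


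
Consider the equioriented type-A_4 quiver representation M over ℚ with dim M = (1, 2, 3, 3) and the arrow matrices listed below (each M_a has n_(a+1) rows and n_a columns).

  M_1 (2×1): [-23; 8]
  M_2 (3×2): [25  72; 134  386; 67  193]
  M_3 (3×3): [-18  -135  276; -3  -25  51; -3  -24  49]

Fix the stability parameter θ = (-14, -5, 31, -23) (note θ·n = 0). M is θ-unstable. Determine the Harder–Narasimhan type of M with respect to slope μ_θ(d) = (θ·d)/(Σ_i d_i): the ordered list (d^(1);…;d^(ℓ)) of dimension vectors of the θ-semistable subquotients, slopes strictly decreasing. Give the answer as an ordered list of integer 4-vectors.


Barcode: M ≅ I[1,3], I[2,4], I[3,4], I[4,4]. HN layers by μ_θ (5 steps, strictly decreasing):
  μ^(1)=31; μ^(2)=4; μ^(3)=-5; μ^(4)=-14; μ^(5)=-23

((0, 0, 1, 0); (0, 0, 2, 2); (0, 2, 0, 0); (1, 0, 0, 0); (0, 0, 0, 1))


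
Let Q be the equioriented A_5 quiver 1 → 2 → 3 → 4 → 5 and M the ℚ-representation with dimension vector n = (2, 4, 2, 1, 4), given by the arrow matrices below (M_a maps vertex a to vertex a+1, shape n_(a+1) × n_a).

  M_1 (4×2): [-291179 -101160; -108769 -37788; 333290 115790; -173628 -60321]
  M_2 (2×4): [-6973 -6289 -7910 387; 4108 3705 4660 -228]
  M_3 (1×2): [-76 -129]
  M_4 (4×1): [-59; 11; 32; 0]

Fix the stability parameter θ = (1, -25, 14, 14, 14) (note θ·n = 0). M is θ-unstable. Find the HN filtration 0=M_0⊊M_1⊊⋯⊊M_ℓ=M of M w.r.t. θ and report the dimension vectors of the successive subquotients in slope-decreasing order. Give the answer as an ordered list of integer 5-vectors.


Interval decomposition of M: I[1,3], I[1,5], I[2,2]^2, I[5,5]^3.
HN type (ℓ=3): μ^(1)=14; μ^(2)=-12; μ^(3)=-25

((0, 0, 2, 1, 4); (2, 2, 0, 0, 0); (0, 2, 0, 0, 0))


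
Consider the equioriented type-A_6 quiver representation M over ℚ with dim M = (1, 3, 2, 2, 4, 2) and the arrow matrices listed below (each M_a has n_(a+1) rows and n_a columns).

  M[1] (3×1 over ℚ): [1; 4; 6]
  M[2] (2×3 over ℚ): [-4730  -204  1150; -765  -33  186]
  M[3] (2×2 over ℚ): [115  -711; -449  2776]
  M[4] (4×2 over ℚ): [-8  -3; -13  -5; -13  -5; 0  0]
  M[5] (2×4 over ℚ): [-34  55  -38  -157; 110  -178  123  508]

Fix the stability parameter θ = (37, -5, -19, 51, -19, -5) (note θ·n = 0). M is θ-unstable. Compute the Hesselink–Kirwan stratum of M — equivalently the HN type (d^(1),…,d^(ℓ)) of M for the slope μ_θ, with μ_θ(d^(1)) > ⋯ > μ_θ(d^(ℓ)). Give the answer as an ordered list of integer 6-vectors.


Interval decomposition of M: I[1,6], I[2,2], I[2,5], I[5,5], I[5,6].
HN type (ℓ=6): μ^(1)=16; μ^(2)=9; μ^(3)=13/3; μ^(4)=-5; μ^(5)=-12; μ^(6)=-19

((0, 0, 0, 1, 1, 0); (0, 0, 0, 1, 1, 1); (1, 1, 1, 0, 0, 0); (0, 1, 0, 0, 0, 1); (0, 1, 1, 0, 0, 0); (0, 0, 0, 0, 2, 0))


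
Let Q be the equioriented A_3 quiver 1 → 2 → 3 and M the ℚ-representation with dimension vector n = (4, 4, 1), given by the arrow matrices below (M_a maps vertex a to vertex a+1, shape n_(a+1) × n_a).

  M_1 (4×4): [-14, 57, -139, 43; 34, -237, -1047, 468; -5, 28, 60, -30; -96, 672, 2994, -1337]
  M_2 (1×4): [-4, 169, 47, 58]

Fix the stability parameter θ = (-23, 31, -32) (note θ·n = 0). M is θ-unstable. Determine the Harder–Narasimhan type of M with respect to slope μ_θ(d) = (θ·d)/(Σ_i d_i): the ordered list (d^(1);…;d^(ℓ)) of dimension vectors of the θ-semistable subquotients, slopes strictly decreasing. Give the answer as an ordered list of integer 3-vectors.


Interval decomposition of M: I[1,2]^3, I[1,3].
HN type (ℓ=3): μ^(1)=31; μ^(2)=-1/2; μ^(3)=-23

((0, 3, 0); (0, 1, 1); (4, 0, 0))


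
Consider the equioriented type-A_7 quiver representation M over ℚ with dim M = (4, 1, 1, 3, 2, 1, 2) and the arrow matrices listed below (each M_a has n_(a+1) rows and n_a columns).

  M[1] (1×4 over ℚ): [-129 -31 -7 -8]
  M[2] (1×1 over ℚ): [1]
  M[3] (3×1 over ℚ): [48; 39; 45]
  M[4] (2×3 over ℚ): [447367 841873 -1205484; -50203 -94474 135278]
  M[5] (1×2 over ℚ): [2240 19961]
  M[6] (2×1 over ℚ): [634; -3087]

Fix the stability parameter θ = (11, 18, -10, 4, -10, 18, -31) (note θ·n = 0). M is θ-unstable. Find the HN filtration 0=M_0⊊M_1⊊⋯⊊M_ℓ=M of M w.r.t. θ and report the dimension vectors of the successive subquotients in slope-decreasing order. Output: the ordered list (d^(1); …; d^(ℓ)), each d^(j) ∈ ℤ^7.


Via rank(M_{q-1}∘⋯∘M_p): M ≅ I[1,1]^3, I[1,5], I[4,4], I[4,7], I[7,7].
μ_θ-semistable layers: μ^(1)=11; μ^(2)=4; μ^(3)=13/5; μ^(4)=-19/4; μ^(5)=-31

((3, 0, 0, 0, 0, 0, 0); (0, 0, 0, 1, 0, 0, 0); (1, 1, 1, 1, 1, 0, 0); (0, 0, 0, 1, 1, 1, 1); (0, 0, 0, 0, 0, 0, 1))


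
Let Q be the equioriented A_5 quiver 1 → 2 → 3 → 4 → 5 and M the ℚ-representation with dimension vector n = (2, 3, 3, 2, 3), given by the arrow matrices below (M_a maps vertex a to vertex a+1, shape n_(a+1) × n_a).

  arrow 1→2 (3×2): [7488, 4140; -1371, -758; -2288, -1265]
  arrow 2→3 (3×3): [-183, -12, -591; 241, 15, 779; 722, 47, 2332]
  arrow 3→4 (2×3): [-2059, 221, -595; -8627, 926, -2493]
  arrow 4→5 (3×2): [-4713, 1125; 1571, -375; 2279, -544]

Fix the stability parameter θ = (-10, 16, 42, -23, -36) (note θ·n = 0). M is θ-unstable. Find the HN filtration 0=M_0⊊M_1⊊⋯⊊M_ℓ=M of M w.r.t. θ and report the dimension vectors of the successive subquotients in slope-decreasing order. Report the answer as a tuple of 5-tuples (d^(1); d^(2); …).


Barcode: M ≅ I[1,5]^2, I[2,2], I[3,3], I[5,5]. HN layers by μ_θ (5 steps, strictly decreasing):
  μ^(1)=42; μ^(2)=16; μ^(3)=-1/4; μ^(4)=-10; μ^(5)=-36

((0, 0, 1, 0, 0); (0, 1, 0, 0, 0); (0, 2, 2, 2, 2); (2, 0, 0, 0, 0); (0, 0, 0, 0, 1))


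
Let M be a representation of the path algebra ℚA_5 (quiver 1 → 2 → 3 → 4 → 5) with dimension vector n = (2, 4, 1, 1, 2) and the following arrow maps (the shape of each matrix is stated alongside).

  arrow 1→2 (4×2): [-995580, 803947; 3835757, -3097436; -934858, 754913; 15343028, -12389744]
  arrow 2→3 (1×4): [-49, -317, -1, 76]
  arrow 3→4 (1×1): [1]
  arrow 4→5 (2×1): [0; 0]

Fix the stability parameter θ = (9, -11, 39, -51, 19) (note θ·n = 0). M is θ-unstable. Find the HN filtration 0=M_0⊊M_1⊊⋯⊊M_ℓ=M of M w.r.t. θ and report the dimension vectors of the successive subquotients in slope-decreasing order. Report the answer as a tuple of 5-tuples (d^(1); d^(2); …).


Interval decomposition of M: I[1,2], I[1,4], I[2,2]^2, I[5,5]^2.
HN type (ℓ=4): μ^(1)=19; μ^(2)=-1; μ^(3)=-7/2; μ^(4)=-11

((0, 0, 0, 0, 2); (1, 1, 0, 0, 0); (1, 1, 1, 1, 0); (0, 2, 0, 0, 0))


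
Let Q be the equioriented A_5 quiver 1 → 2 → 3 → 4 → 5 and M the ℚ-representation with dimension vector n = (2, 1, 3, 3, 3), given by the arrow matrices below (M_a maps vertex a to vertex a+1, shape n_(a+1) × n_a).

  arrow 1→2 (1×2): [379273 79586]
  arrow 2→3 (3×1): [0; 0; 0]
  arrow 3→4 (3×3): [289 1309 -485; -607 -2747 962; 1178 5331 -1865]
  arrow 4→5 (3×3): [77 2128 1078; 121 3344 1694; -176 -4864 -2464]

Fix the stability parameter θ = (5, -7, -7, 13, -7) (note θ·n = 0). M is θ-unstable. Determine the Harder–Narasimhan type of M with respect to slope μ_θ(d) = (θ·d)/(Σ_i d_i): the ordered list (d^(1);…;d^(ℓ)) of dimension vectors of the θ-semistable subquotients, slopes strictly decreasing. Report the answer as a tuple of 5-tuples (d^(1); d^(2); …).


Via rank(M_{q-1}∘⋯∘M_p): M ≅ I[1,1], I[1,2], I[3,4]^2, I[3,5], I[5,5]^2.
μ_θ-semistable layers: μ^(1)=13; μ^(2)=5; μ^(3)=3; μ^(4)=-1; μ^(5)=-7

((0, 0, 0, 2, 0); (1, 0, 0, 0, 0); (0, 0, 0, 1, 1); (1, 1, 0, 0, 0); (0, 0, 3, 0, 2))


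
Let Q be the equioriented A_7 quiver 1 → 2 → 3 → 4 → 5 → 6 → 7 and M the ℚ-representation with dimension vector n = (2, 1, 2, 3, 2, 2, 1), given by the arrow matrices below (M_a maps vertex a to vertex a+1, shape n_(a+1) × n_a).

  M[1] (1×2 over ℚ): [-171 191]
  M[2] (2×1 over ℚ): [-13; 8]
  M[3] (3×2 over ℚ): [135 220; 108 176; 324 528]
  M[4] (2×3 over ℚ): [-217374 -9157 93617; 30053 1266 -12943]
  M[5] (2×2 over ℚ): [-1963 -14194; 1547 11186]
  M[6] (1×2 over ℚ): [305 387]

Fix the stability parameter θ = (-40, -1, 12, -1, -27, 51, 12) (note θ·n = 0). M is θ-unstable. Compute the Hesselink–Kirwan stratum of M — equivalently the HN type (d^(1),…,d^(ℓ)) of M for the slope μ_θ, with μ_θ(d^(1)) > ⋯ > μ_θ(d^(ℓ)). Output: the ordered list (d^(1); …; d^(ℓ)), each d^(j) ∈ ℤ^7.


Via rank(M_{q-1}∘⋯∘M_p): M ≅ I[1,1], I[1,5], I[3,3], I[4,4], I[4,7], I[6,6].
μ_θ-semistable layers: μ^(1)=51; μ^(2)=63/2; μ^(3)=12; μ^(4)=-1; μ^(5)=-17/4; μ^(6)=-14; μ^(7)=-40

((0, 0, 0, 0, 0, 1, 0); (0, 0, 0, 0, 0, 1, 1); (0, 0, 1, 0, 0, 0, 0); (0, 0, 0, 1, 0, 0, 0); (0, 1, 1, 1, 1, 0, 0); (0, 0, 0, 1, 1, 0, 0); (2, 0, 0, 0, 0, 0, 0))


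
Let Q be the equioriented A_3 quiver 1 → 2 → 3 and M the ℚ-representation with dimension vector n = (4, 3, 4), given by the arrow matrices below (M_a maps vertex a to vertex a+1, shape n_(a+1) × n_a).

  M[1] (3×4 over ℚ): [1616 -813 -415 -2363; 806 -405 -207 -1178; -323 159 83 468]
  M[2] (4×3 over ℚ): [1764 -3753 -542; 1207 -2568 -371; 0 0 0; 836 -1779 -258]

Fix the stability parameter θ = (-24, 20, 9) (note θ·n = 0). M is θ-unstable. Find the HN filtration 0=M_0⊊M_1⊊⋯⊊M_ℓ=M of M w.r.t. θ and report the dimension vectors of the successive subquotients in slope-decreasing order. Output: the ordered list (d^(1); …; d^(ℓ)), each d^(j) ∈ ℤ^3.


Via rank(M_{q-1}∘⋯∘M_p): M ≅ I[1,1], I[1,2], I[1,3]^2, I[3,3]^2.
μ_θ-semistable layers: μ^(1)=20; μ^(2)=29/2; μ^(3)=9; μ^(4)=-24

((0, 1, 0); (0, 2, 2); (0, 0, 2); (4, 0, 0))


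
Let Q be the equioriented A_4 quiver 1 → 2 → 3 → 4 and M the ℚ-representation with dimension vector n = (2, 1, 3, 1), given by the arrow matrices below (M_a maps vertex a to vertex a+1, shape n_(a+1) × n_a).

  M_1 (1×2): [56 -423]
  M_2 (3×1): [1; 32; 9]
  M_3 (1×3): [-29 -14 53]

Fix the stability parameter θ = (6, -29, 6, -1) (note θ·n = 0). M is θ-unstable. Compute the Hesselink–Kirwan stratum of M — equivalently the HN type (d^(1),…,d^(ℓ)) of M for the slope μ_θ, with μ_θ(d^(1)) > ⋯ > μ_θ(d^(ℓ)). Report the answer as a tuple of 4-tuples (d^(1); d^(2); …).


Via rank(M_{q-1}∘⋯∘M_p): M ≅ I[1,1], I[1,3], I[3,3], I[3,4].
μ_θ-semistable layers: μ^(1)=6; μ^(2)=5/2; μ^(3)=-23/2

((1, 0, 2, 0); (0, 0, 1, 1); (1, 1, 0, 0))


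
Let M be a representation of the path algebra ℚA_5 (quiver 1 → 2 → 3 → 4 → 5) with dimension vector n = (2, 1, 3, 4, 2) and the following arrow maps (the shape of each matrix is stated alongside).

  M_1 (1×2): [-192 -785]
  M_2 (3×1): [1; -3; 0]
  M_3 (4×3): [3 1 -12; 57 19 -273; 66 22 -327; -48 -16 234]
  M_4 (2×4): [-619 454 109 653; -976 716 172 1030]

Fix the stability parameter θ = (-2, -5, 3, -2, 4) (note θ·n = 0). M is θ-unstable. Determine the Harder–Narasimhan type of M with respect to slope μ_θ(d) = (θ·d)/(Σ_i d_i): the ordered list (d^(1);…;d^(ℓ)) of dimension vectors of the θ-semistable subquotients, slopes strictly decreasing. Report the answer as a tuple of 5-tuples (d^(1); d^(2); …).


Barcode: M ≅ I[1,1], I[1,3], I[3,4], I[3,5], I[4,4], I[4,5]. HN layers by μ_θ (5 steps, strictly decreasing):
  μ^(1)=4; μ^(2)=3; μ^(3)=1/2; μ^(4)=-2; μ^(5)=-7/2

((0, 0, 0, 0, 2); (0, 0, 1, 0, 0); (0, 0, 2, 2, 0); (1, 0, 0, 2, 0); (1, 1, 0, 0, 0))


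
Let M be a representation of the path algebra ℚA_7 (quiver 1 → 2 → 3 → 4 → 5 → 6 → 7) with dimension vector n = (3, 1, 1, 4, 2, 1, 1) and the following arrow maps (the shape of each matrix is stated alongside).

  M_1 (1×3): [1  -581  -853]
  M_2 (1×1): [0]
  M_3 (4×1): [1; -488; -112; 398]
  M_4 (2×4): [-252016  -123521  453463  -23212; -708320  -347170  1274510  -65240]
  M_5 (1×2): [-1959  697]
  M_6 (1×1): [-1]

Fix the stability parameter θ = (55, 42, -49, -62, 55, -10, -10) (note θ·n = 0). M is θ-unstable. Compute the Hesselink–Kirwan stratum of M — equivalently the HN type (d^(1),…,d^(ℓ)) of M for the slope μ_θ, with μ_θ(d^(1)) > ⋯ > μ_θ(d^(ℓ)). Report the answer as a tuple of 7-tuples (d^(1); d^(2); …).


Via rank(M_{q-1}∘⋯∘M_p): M ≅ I[1,1]^2, I[1,2], I[3,4], I[4,4]^2, I[4,7], I[5,5].
μ_θ-semistable layers: μ^(1)=55; μ^(2)=97/2; μ^(3)=35/3; μ^(4)=-111/2; μ^(5)=-62

((2, 0, 0, 0, 1, 0, 0); (1, 1, 0, 0, 0, 0, 0); (0, 0, 0, 0, 1, 1, 1); (0, 0, 1, 1, 0, 0, 0); (0, 0, 0, 3, 0, 0, 0))


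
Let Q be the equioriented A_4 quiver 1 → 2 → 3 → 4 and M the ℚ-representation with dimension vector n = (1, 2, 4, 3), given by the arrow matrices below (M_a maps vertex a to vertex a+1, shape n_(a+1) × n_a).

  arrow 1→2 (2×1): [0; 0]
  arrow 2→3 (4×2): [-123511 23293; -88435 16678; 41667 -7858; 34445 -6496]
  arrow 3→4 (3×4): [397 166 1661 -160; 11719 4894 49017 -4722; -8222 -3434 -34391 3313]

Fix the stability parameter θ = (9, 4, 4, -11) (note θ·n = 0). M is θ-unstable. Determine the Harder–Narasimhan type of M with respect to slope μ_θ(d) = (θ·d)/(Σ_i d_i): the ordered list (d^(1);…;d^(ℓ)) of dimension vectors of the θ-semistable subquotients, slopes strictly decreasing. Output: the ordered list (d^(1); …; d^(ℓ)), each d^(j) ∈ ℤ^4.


Interval decomposition of M: I[1,1], I[2,3], I[2,4], I[3,3], I[3,4], I[4,4].
HN type (ℓ=5): μ^(1)=9; μ^(2)=4; μ^(3)=-1; μ^(4)=-7/2; μ^(5)=-11

((1, 0, 0, 0); (0, 1, 2, 0); (0, 1, 1, 1); (0, 0, 1, 1); (0, 0, 0, 1))


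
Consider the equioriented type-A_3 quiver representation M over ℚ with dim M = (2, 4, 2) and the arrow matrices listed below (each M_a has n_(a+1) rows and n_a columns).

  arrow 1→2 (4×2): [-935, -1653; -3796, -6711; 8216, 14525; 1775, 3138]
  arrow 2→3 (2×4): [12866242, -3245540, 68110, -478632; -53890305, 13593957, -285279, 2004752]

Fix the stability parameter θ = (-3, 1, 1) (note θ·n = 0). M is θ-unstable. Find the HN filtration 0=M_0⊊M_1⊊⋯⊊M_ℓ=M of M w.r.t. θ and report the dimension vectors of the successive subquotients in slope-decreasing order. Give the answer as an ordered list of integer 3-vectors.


Interval decomposition of M: I[1,3]^2, I[2,2]^2.
HN type (ℓ=2): μ^(1)=1; μ^(2)=-3

((0, 4, 2); (2, 0, 0))


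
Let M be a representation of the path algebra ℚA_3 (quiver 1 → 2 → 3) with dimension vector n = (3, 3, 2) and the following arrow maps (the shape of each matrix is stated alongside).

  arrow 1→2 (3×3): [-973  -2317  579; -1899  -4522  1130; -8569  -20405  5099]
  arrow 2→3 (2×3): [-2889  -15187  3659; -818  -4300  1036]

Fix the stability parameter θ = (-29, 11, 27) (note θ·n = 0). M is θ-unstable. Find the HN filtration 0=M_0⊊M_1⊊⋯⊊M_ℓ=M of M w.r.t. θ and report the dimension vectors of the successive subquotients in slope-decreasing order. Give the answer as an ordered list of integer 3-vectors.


Interval decomposition of M: I[1,1], I[1,3]^2, I[2,2].
HN type (ℓ=3): μ^(1)=27; μ^(2)=11; μ^(3)=-29

((0, 0, 2); (0, 3, 0); (3, 0, 0))


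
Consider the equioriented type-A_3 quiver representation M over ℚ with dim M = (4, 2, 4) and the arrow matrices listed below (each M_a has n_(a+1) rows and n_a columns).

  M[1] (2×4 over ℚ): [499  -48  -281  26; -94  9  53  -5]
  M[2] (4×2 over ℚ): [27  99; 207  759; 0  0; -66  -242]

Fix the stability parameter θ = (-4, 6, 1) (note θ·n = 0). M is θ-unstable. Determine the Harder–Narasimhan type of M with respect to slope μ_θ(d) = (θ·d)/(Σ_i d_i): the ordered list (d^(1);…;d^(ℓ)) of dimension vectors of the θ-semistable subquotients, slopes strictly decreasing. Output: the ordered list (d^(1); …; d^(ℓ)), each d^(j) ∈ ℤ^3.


Via rank(M_{q-1}∘⋯∘M_p): M ≅ I[1,1]^2, I[1,2], I[1,3], I[3,3]^3.
μ_θ-semistable layers: μ^(1)=6; μ^(2)=7/2; μ^(3)=1; μ^(4)=-4

((0, 1, 0); (0, 1, 1); (0, 0, 3); (4, 0, 0))


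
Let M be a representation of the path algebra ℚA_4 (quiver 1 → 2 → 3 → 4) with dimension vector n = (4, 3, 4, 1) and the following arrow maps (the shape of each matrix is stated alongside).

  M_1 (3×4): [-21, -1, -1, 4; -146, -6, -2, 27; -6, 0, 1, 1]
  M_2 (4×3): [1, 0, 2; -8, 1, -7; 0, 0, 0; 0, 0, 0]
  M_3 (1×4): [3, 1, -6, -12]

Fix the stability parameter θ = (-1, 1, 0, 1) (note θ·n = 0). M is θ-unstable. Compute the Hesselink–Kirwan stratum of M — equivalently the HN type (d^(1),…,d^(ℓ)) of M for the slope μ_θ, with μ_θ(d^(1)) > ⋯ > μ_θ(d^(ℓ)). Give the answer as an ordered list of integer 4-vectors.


Barcode: M ≅ I[1,1], I[1,2], I[1,3], I[1,4], I[3,3]^2. HN layers by μ_θ (4 steps, strictly decreasing):
  μ^(1)=1; μ^(2)=1/2; μ^(3)=0; μ^(4)=-1

((0, 1, 0, 1); (0, 2, 2, 0); (0, 0, 2, 0); (4, 0, 0, 0))


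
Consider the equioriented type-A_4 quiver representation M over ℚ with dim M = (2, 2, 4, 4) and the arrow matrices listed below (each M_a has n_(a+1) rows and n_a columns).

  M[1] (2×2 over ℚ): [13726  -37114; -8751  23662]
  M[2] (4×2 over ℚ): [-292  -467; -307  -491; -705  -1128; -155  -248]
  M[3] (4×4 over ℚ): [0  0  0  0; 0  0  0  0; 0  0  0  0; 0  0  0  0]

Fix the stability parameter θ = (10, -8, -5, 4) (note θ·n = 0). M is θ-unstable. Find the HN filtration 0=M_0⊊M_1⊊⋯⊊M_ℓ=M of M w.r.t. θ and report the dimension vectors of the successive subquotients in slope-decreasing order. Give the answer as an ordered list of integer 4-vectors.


Via rank(M_{q-1}∘⋯∘M_p): M ≅ I[1,3]^2, I[3,3]^2, I[4,4]^4.
μ_θ-semistable layers: μ^(1)=4; μ^(2)=-1; μ^(3)=-5

((0, 0, 0, 4); (2, 2, 2, 0); (0, 0, 2, 0))


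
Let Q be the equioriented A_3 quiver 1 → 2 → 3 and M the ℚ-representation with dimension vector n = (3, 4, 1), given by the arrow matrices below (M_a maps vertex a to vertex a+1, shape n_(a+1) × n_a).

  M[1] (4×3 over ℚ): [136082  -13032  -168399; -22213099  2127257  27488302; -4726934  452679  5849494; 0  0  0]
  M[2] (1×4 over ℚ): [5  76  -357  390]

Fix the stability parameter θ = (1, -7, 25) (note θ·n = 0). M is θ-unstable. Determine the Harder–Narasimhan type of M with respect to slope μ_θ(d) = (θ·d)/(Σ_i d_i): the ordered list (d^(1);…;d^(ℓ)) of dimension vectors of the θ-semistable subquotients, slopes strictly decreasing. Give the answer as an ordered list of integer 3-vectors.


Via rank(M_{q-1}∘⋯∘M_p): M ≅ I[1,2]^2, I[1,3], I[2,2].
μ_θ-semistable layers: μ^(1)=25; μ^(2)=-3; μ^(3)=-7

((0, 0, 1); (3, 3, 0); (0, 1, 0))


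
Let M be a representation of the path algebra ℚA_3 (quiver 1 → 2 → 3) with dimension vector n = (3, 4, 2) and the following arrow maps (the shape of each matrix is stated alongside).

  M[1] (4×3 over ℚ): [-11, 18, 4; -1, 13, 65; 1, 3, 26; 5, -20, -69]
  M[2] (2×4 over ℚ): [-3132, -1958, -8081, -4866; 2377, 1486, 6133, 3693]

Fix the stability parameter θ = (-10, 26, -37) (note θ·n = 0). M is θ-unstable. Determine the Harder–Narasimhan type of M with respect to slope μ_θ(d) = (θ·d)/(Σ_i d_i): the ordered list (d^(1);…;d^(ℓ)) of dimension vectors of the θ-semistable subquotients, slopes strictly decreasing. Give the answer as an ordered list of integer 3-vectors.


Barcode: M ≅ I[1,2], I[1,3]^2, I[2,2]. HN layers by μ_θ (3 steps, strictly decreasing):
  μ^(1)=26; μ^(2)=-11/2; μ^(3)=-10

((0, 2, 0); (0, 2, 2); (3, 0, 0))


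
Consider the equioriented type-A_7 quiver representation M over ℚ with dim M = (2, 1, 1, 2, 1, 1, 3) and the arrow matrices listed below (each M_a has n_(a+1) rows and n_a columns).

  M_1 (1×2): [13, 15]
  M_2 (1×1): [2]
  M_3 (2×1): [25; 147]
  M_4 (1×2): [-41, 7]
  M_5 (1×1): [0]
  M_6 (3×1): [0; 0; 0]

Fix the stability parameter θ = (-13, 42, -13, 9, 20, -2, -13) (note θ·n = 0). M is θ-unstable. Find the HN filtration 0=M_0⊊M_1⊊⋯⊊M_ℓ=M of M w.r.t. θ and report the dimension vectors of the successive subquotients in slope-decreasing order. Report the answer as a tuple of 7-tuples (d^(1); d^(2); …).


Barcode: M ≅ I[1,1], I[1,5], I[4,4], I[6,6], I[7,7]^3. HN layers by μ_θ (5 steps, strictly decreasing):
  μ^(1)=20; μ^(2)=38/3; μ^(3)=9; μ^(4)=-2; μ^(5)=-13

((0, 0, 0, 0, 1, 0, 0); (0, 1, 1, 1, 0, 0, 0); (0, 0, 0, 1, 0, 0, 0); (0, 0, 0, 0, 0, 1, 0); (2, 0, 0, 0, 0, 0, 3))


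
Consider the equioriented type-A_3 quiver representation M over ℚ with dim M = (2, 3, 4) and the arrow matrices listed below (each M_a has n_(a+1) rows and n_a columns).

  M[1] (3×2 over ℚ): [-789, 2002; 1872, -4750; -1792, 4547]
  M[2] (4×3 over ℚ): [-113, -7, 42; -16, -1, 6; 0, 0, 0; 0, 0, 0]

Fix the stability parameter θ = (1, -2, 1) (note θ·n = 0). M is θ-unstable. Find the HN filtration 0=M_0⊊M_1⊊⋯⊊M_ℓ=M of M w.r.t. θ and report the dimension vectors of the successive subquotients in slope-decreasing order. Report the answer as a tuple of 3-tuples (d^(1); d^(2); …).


Via rank(M_{q-1}∘⋯∘M_p): M ≅ I[1,2], I[1,3], I[2,3], I[3,3]^2.
μ_θ-semistable layers: μ^(1)=1; μ^(2)=-1/2; μ^(3)=-2

((0, 0, 4); (2, 2, 0); (0, 1, 0))


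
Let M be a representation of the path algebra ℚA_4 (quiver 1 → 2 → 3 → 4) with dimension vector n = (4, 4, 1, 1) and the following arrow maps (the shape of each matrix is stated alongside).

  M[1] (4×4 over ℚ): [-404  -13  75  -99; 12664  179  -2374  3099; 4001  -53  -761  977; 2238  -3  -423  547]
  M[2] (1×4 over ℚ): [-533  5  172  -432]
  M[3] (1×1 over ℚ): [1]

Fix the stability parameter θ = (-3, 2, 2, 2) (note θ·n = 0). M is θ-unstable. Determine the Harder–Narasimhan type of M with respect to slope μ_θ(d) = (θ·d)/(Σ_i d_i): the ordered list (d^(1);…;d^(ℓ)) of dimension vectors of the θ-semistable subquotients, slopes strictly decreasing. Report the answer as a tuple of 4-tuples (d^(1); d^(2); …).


Via rank(M_{q-1}∘⋯∘M_p): M ≅ I[1,1], I[1,2]^2, I[1,4], I[2,2].
μ_θ-semistable layers: μ^(1)=2; μ^(2)=-3

((0, 4, 1, 1); (4, 0, 0, 0))


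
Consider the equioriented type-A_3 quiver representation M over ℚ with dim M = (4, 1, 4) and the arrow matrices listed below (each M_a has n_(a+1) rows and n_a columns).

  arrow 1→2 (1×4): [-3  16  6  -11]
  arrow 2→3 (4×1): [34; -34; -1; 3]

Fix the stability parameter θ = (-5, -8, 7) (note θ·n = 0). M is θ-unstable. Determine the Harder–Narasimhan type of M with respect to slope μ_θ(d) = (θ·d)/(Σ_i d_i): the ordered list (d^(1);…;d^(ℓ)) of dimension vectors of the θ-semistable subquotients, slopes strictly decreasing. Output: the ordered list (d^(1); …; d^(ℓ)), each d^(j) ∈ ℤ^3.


Via rank(M_{q-1}∘⋯∘M_p): M ≅ I[1,1]^3, I[1,3], I[3,3]^3.
μ_θ-semistable layers: μ^(1)=7; μ^(2)=-5; μ^(3)=-13/2

((0, 0, 4); (3, 0, 0); (1, 1, 0))


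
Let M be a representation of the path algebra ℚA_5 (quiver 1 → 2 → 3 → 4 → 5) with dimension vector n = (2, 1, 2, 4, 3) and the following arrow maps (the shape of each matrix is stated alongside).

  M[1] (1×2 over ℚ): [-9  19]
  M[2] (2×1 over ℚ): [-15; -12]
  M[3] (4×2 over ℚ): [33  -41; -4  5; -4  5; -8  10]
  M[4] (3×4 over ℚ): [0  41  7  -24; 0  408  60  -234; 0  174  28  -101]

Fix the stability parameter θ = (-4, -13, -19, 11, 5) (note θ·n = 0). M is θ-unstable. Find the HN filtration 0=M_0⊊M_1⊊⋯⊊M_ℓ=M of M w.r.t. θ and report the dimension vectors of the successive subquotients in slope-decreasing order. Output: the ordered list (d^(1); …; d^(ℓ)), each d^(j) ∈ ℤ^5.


Barcode: M ≅ I[1,1], I[1,4], I[3,4], I[4,5]^2, I[5,5]. HN layers by μ_θ (6 steps, strictly decreasing):
  μ^(1)=11; μ^(2)=8; μ^(3)=5; μ^(4)=-4; μ^(5)=-12; μ^(6)=-19

((0, 0, 0, 2, 0); (0, 0, 0, 2, 2); (0, 0, 0, 0, 1); (1, 0, 0, 0, 0); (1, 1, 1, 0, 0); (0, 0, 1, 0, 0))


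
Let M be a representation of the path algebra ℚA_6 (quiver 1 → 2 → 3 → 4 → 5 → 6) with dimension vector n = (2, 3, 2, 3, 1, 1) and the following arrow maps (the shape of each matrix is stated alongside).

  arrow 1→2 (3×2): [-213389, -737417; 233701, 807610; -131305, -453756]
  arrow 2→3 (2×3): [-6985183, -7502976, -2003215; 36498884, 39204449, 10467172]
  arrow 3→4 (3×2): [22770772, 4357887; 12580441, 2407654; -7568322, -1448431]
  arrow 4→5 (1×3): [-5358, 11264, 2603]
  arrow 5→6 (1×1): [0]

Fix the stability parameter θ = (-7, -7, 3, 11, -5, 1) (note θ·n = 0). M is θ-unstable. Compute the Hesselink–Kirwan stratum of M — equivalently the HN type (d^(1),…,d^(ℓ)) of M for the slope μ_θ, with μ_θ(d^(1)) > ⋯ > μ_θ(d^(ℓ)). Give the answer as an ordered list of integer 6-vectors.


Interval decomposition of M: I[1,4], I[1,5], I[2,2], I[4,4], I[6,6].
HN type (ℓ=4): μ^(1)=11; μ^(2)=3; μ^(3)=1; μ^(4)=-7

((0, 0, 0, 2, 0, 0); (0, 0, 2, 1, 1, 0); (0, 0, 0, 0, 0, 1); (2, 3, 0, 0, 0, 0))


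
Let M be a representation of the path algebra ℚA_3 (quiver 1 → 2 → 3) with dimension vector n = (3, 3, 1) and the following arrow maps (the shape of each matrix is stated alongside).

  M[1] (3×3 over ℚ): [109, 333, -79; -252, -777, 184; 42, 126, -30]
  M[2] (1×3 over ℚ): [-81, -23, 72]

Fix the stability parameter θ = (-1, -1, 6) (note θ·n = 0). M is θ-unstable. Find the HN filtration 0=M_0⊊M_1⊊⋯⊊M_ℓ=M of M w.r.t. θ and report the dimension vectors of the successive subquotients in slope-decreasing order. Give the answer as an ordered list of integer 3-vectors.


Via rank(M_{q-1}∘⋯∘M_p): M ≅ I[1,1], I[1,2], I[1,3], I[2,2].
μ_θ-semistable layers: μ^(1)=6; μ^(2)=-1

((0, 0, 1); (3, 3, 0))


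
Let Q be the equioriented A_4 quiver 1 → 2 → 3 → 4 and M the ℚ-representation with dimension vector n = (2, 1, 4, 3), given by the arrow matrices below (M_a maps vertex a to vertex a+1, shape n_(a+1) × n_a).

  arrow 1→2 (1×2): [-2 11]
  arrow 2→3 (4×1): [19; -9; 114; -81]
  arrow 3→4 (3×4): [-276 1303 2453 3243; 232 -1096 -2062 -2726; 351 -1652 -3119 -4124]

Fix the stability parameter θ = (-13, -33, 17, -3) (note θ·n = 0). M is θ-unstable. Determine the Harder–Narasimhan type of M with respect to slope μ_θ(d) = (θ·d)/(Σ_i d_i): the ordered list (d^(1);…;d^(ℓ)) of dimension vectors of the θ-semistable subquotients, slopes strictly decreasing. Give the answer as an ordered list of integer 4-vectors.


Interval decomposition of M: I[1,1], I[1,4], I[3,3], I[3,4]^2.
HN type (ℓ=4): μ^(1)=17; μ^(2)=7; μ^(3)=-13; μ^(4)=-23

((0, 0, 1, 0); (0, 0, 3, 3); (1, 0, 0, 0); (1, 1, 0, 0))


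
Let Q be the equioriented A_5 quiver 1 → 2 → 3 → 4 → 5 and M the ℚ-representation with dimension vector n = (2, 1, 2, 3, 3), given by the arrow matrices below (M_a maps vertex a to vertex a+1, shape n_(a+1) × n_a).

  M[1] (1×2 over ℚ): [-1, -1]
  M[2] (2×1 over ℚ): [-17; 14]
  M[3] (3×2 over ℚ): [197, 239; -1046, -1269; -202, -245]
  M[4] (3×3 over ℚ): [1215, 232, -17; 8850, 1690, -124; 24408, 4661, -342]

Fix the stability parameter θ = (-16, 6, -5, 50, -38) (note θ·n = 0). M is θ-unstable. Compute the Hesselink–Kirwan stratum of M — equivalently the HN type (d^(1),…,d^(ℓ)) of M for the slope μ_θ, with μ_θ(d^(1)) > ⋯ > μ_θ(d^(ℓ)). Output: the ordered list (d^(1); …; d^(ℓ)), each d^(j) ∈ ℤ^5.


Interval decomposition of M: I[1,1], I[1,5], I[3,5], I[4,5].
HN type (ℓ=4): μ^(1)=6; μ^(2)=1/2; μ^(3)=-5; μ^(4)=-16

((0, 0, 0, 3, 3); (0, 1, 1, 0, 0); (0, 0, 1, 0, 0); (2, 0, 0, 0, 0))
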